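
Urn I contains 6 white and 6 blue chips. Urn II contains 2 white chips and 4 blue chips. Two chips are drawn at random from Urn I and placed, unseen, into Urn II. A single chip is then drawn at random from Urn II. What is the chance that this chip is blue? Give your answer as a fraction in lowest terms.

5/8

Condition on how many of the transferred chips are blue (from Urn I: 6 blue of 12; then Urn II has 8 total).
  0 blue: C(6,0)C(6,2)/C(12,2) = 5/22; then P = 4/8
  1 blue: C(6,1)C(6,1)/C(12,2) = 6/11; then P = 5/8
  2 blue: C(6,2)C(6,0)/C(12,2) = 5/22; then P = 6/8
P(blue from Urn II) = 5/8 ≈ 0.6250.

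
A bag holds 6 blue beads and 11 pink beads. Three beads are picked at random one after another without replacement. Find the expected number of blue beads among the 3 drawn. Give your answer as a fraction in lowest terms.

18/17

By linearity of expectation, E[X] = Σ P(draw i is blue); by symmetry each draw (even without replacement) has P(blue) = 6/17.
E[X] = 3 · 6/17 = 18/17 ≈ 1.0588.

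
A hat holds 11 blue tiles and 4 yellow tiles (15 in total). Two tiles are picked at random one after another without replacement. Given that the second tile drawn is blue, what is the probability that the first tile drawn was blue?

P(first=blue and the second tile drawn is blue) = (11/15)·(10/14) = 11/21.
P(the second tile drawn is blue) = Σ over first color = 11/21 + 22/105 = 11/15.
By Bayes, P(first=blue | the second tile drawn is blue) = 11/21 / 11/15 = 5/7 ≈ 0.7143.

5/7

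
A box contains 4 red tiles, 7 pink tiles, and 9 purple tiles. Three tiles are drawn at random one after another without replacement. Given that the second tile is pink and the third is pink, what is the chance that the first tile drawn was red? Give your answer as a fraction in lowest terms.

2/9

P(first=red and the second tile is pink and the third is pink) = (4/20)·(7/19)·(6/18) = 7/285.
P(E) = Σ over first color = 7/285 + 7/228 + 21/380 = 21/190.
By Bayes, P(first=red | E) = 7/285 / 21/190 = 2/9 ≈ 0.2222.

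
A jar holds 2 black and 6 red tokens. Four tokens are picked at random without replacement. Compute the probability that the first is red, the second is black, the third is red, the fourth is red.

Multiply the conditional probability of each draw in order, without replacement, so each draw removes one from its color and from the total.
P = (6/8) · (2/7) · (5/6) · (4/5) = 1/7 ≈ 0.1429.

1/7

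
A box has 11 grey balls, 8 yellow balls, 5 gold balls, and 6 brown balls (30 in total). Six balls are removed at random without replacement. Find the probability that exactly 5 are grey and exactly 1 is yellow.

Unordered draws without replacement: count favorable combinations over C(30,6).
Favorable = C(11,5) · C(8,1) · C(5,0) · C(6,0) = 3696; total = C(30,6) = 593775.
P = 3696/593775 = 176/28275 ≈ 0.0062.

176/28275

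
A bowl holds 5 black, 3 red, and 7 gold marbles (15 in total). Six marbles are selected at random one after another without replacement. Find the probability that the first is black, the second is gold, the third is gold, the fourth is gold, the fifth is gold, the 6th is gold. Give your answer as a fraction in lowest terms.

Multiply the conditional probability of each draw in order, without replacement, so each draw removes one from its color and from the total.
P = (5/15) · (7/14) · (6/13) · (5/12) · (4/11) · (3/10) = 1/286 ≈ 0.0035.

1/286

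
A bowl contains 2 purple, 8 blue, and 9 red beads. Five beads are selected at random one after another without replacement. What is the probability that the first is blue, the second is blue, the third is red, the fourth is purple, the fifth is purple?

Multiply the conditional probability of each draw in order, without replacement, so each draw removes one from its color and from the total.
P = (8/19) · (7/18) · (9/17) · (2/16) · (1/15) = 7/9690 ≈ 0.0007.

7/9690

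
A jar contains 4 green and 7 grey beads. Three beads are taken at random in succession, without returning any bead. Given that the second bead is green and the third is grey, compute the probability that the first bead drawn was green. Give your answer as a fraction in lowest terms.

1/3

P(first=green and the second bead is green and the third is grey) = (4/11)·(3/10)·(7/9) = 14/165.
P(E) = Σ over first color = 14/165 + 28/165 = 14/55.
By Bayes, P(first=green | E) = 14/165 / 14/55 = 1/3 ≈ 0.3333.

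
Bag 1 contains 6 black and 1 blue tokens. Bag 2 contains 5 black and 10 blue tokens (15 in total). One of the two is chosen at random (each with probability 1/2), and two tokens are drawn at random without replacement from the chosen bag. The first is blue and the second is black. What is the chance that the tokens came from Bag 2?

P(E | Bag 1) = 1/7; P(E | Bag 2) = 5/21.
P(E) = 1/2·1/7 + 1/2·5/21 = 4/21.
By Bayes' rule, P(Bag 2 | E) = 5/42 / 4/21 = 5/8 ≈ 0.6250.

5/8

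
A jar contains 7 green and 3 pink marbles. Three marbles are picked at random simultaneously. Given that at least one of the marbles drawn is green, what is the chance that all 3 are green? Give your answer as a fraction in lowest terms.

5/17

P(all 3 green) = C(7,3)/C(10,3) = 7/24; P(at least one green) = 1 − C(3,3)/C(10,3) = 119/120.
Since 'all 3 green' ⊆ 'at least one green', P(all 3 | at least one) = 7/24 / 119/120 = 5/17 ≈ 0.2941.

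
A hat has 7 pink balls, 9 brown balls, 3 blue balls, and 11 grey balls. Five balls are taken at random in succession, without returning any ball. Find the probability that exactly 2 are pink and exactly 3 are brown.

Unordered draws without replacement: count favorable combinations over C(30,5).
Favorable = C(7,2) · C(9,3) · C(3,0) · C(11,0) = 1764; total = C(30,5) = 142506.
P = 1764/142506 = 14/1131 ≈ 0.0124.

14/1131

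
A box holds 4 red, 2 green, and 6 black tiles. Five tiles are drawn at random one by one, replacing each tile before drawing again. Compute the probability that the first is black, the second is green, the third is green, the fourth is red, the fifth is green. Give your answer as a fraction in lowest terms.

Multiply the conditional probability of each draw in order, with replacement (the composition resets each draw).
P = (6/12) · (2/12) · (2/12) · (4/12) · (2/12) = 1/1296 ≈ 0.0008.

1/1296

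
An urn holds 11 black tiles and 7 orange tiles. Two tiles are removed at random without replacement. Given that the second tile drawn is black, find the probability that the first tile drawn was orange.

7/17

P(first=orange and the second tile drawn is black) = (7/18)·(11/17) = 77/306.
P(the second tile drawn is black) = Σ over first color = 55/153 + 77/306 = 11/18.
By Bayes, P(first=orange | the second tile drawn is black) = 77/306 / 11/18 = 7/17 ≈ 0.4118.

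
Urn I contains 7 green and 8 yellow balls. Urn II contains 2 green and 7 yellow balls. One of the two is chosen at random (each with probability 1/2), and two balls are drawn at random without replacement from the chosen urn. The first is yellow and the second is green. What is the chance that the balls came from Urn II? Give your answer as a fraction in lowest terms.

P(E | Urn I) = 4/15; P(E | Urn II) = 7/36.
P(E) = 1/2·4/15 + 1/2·7/36 = 83/360.
By Bayes' rule, P(Urn II | E) = 7/72 / 83/360 = 35/83 ≈ 0.4217.

35/83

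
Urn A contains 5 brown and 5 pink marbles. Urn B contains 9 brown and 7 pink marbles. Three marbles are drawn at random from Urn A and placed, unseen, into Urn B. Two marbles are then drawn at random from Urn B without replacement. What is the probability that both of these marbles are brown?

301/1026

Condition on how many of the transferred marbles are brown (from Urn A: 5 brown of 10; then Urn B has 19 total).
  0 brown: C(5,0)C(5,3)/C(10,3) = 1/12; then P = C(9,2)/C(19,2) = 4/19
  1 brown: C(5,1)C(5,2)/C(10,3) = 5/12; then P = C(10,2)/C(19,2) = 5/19
  2 brown: C(5,2)C(5,1)/C(10,3) = 5/12; then P = C(11,2)/C(19,2) = 55/171
  3 brown: C(5,3)C(5,0)/C(10,3) = 1/12; then P = C(12,2)/C(19,2) = 22/57
P(both brown) = 301/1026 ≈ 0.2934.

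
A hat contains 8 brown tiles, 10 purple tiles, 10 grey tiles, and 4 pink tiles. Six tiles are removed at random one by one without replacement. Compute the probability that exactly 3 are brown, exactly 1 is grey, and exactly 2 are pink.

10/2697

Unordered draws without replacement: count favorable combinations over C(32,6).
Favorable = C(8,3) · C(10,0) · C(10,1) · C(4,2) = 3360; total = C(32,6) = 906192.
P = 3360/906192 = 10/2697 ≈ 0.0037.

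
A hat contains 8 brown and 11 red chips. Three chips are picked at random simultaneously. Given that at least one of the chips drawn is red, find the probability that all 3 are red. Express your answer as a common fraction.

15/83

P(all 3 red) = C(11,3)/C(19,3) = 55/323; P(at least one red) = 1 − C(8,3)/C(19,3) = 913/969.
Since 'all 3 red' ⊆ 'at least one red', P(all 3 | at least one) = 55/323 / 913/969 = 15/83 ≈ 0.1807.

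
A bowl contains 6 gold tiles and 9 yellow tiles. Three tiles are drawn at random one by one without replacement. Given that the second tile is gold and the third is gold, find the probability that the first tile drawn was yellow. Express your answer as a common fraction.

9/13

P(first=yellow and the second tile is gold and the third is gold) = (9/15)·(6/14)·(5/13) = 9/91.
P(E) = Σ over first color = 4/91 + 9/91 = 1/7.
By Bayes, P(first=yellow | E) = 9/91 / 1/7 = 9/13 ≈ 0.6923.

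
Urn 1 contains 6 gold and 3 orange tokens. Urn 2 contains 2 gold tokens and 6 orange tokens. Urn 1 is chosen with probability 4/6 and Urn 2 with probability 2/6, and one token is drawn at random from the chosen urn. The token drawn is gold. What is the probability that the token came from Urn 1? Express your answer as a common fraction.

P(gold | Urn 1) = 2/3; P(gold | Urn 2) = 1/4.
P(gold) = 2/3·2/3 + 1/3·1/4 = 19/36.
By Bayes' rule, P(Urn 1 | gold) = 4/9 / 19/36 = 16/19 ≈ 0.8421.

16/19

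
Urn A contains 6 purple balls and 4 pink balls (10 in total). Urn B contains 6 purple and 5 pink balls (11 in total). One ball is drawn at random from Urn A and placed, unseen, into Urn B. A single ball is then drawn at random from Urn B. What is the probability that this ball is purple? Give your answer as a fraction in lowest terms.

Condition on how many of the transferred balls are purple (from Urn A: 6 purple of 10; then Urn B has 12 total).
  0 purple: C(6,0)C(4,1)/C(10,1) = 2/5; then P = 6/12
  1 purple: C(6,1)C(4,0)/C(10,1) = 3/5; then P = 7/12
P(purple from Urn B) = 11/20 ≈ 0.5500.

11/20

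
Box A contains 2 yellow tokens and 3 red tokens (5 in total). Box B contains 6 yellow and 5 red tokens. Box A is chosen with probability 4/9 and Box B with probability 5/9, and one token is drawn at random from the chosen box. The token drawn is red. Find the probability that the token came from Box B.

125/257

P(red | Box A) = 3/5; P(red | Box B) = 5/11.
P(red) = 4/9·3/5 + 5/9·5/11 = 257/495.
By Bayes' rule, P(Box B | red) = 25/99 / 257/495 = 125/257 ≈ 0.4864.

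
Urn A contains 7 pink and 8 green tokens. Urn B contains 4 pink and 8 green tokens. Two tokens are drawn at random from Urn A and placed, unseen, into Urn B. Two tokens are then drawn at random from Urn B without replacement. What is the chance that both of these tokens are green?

Condition on how many of the transferred tokens are green (from Urn A: 8 green of 15; then Urn B has 14 total).
  0 green: C(8,0)C(7,2)/C(15,2) = 1/5; then P = C(8,2)/C(14,2) = 4/13
  1 green: C(8,1)C(7,1)/C(15,2) = 8/15; then P = C(9,2)/C(14,2) = 36/91
  2 green: C(8,2)C(7,0)/C(15,2) = 4/15; then P = C(10,2)/C(14,2) = 45/91
P(both green) = 184/455 ≈ 0.4044.

184/455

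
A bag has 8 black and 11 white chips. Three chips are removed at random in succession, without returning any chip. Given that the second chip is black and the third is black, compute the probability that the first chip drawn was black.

6/17

P(first=black and the second chip is black and the third is black) = (8/19)·(7/18)·(6/17) = 56/969.
P(E) = Σ over first color = 56/969 + 308/2907 = 28/171.
By Bayes, P(first=black | E) = 56/969 / 28/171 = 6/17 ≈ 0.3529.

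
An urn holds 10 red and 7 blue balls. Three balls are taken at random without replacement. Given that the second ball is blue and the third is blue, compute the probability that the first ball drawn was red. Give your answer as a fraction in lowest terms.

2/3

P(first=red and the second ball is blue and the third is blue) = (10/17)·(7/16)·(6/15) = 7/68.
P(E) = Σ over first color = 7/68 + 7/136 = 21/136.
By Bayes, P(first=red | E) = 7/68 / 21/136 = 2/3 ≈ 0.6667.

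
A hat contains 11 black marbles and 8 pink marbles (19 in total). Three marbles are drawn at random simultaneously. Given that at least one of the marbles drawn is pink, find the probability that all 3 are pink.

P(all 3 pink) = C(8,3)/C(19,3) = 56/969; P(at least one pink) = 1 − C(11,3)/C(19,3) = 268/323.
Since 'all 3 pink' ⊆ 'at least one pink', P(all 3 | at least one) = 56/969 / 268/323 = 14/201 ≈ 0.0697.

14/201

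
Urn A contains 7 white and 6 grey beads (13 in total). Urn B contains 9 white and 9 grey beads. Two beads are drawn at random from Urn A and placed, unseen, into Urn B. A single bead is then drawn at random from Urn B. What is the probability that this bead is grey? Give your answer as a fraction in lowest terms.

Condition on how many of the transferred beads are grey (from Urn A: 6 grey of 13; then Urn B has 20 total).
  0 grey: C(6,0)C(7,2)/C(13,2) = 7/26; then P = 9/20
  1 grey: C(6,1)C(7,1)/C(13,2) = 7/13; then P = 10/20
  2 grey: C(6,2)C(7,0)/C(13,2) = 5/26; then P = 11/20
P(grey from Urn B) = 129/260 ≈ 0.4962.

129/260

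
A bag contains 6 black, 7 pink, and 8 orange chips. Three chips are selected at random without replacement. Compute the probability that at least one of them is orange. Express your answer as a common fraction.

522/665

Use the complement: P(at least one orange) = 1 − P(no orange).
P(none) = C(13,3)/C(21,3) = 286/1330.
So P = 1 − 286/1330 = 522/665 ≈ 0.7850.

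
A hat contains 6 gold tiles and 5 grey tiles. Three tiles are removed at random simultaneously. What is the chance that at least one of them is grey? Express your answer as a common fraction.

29/33

Use the complement: P(at least one grey) = 1 − P(no grey).
P(none) = C(6,3)/C(11,3) = 20/165.
So P = 1 − 20/165 = 29/33 ≈ 0.8788.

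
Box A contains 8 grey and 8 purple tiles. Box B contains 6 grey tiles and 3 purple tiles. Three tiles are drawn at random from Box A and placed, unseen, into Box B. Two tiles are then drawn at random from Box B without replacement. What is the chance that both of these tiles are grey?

247/660

Condition on how many of the transferred tiles are grey (from Box A: 8 grey of 16; then Box B has 12 total).
  0 grey: C(8,0)C(8,3)/C(16,3) = 1/10; then P = C(6,2)/C(12,2) = 5/22
  1 grey: C(8,1)C(8,2)/C(16,3) = 2/5; then P = C(7,2)/C(12,2) = 7/22
  2 grey: C(8,2)C(8,1)/C(16,3) = 2/5; then P = C(8,2)/C(12,2) = 14/33
  3 grey: C(8,3)C(8,0)/C(16,3) = 1/10; then P = C(9,2)/C(12,2) = 6/11
P(both grey) = 247/660 ≈ 0.3742.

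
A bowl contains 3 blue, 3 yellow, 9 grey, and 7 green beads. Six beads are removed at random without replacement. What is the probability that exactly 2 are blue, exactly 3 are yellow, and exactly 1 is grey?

9/24871

Unordered draws without replacement: count favorable combinations over C(22,6).
Favorable = C(3,2) · C(3,3) · C(9,1) · C(7,0) = 27; total = C(22,6) = 74613.
P = 27/74613 = 9/24871 ≈ 0.0004.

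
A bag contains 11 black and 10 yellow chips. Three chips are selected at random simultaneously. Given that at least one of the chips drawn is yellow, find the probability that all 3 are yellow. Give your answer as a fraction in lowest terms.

P(all 3 yellow) = C(10,3)/C(21,3) = 12/133; P(at least one yellow) = 1 − C(11,3)/C(21,3) = 233/266.
Since 'all 3 yellow' ⊆ 'at least one yellow', P(all 3 | at least one) = 12/133 / 233/266 = 24/233 ≈ 0.1030.

24/233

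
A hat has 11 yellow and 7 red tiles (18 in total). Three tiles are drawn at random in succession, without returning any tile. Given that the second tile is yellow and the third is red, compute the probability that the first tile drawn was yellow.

P(first=yellow and the second tile is yellow and the third is red) = (11/18)·(10/17)·(7/16) = 385/2448.
P(E) = Σ over first color = 385/2448 + 77/816 = 77/306.
By Bayes, P(first=yellow | E) = 385/2448 / 77/306 = 5/8 ≈ 0.6250.

5/8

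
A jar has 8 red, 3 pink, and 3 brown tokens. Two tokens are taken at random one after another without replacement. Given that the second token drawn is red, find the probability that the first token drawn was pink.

3/13

P(first=pink and the second token drawn is red) = (3/14)·(8/13) = 12/91.
P(the second token drawn is red) = Σ over first color = 4/13 + 12/91 + 12/91 = 4/7.
By Bayes, P(first=pink | the second token drawn is red) = 12/91 / 4/7 = 3/13 ≈ 0.2308.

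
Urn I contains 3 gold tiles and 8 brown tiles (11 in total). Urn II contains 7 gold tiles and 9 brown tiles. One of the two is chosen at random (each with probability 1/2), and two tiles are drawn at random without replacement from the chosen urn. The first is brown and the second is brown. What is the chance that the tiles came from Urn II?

33/89

P(E | Urn I) = 28/55; P(E | Urn II) = 3/10.
P(E) = 1/2·28/55 + 1/2·3/10 = 89/220.
By Bayes' rule, P(Urn II | E) = 3/20 / 89/220 = 33/89 ≈ 0.3708.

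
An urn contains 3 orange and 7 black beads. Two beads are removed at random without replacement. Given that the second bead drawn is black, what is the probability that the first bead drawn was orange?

P(first=orange and the second bead drawn is black) = (3/10)·(7/9) = 7/30.
P(the second bead drawn is black) = Σ over first color = 7/30 + 7/15 = 7/10.
By Bayes, P(first=orange | the second bead drawn is black) = 7/30 / 7/10 = 1/3 ≈ 0.3333.

1/3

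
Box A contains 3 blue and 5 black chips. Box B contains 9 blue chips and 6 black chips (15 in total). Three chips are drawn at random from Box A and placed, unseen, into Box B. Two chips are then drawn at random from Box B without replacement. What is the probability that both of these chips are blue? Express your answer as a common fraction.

17/56

Condition on how many of the transferred chips are blue (from Box A: 3 blue of 8; then Box B has 18 total).
  0 blue: C(3,0)C(5,3)/C(8,3) = 5/28; then P = C(9,2)/C(18,2) = 4/17
  1 blue: C(3,1)C(5,2)/C(8,3) = 15/28; then P = C(10,2)/C(18,2) = 5/17
  2 blue: C(3,2)C(5,1)/C(8,3) = 15/56; then P = C(11,2)/C(18,2) = 55/153
  3 blue: C(3,3)C(5,0)/C(8,3) = 1/56; then P = C(12,2)/C(18,2) = 22/51
P(both blue) = 17/56 ≈ 0.3036.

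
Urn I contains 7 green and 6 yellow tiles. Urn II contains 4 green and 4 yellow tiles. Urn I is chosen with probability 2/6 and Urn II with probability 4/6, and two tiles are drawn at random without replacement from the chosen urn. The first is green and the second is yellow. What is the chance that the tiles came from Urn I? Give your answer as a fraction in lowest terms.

49/153

P(E | Urn I) = 7/26; P(E | Urn II) = 2/7.
P(E) = 1/3·7/26 + 2/3·2/7 = 51/182.
By Bayes' rule, P(Urn I | E) = 7/78 / 51/182 = 49/153 ≈ 0.3203.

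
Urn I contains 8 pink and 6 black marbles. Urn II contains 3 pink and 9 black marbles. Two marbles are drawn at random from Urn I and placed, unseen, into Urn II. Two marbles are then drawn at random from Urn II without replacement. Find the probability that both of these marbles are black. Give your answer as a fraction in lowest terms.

3993/8281

Condition on how many of the transferred marbles are black (from Urn I: 6 black of 14; then Urn II has 14 total).
  0 black: C(6,0)C(8,2)/C(14,2) = 4/13; then P = C(9,2)/C(14,2) = 36/91
  1 black: C(6,1)C(8,1)/C(14,2) = 48/91; then P = C(10,2)/C(14,2) = 45/91
  2 black: C(6,2)C(8,0)/C(14,2) = 15/91; then P = C(11,2)/C(14,2) = 55/91
P(both black) = 3993/8281 ≈ 0.4822.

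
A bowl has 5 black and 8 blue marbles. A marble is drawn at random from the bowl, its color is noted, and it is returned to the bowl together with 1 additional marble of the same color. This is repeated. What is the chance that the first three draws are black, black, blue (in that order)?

Track the composition after each reinforcement of +1.
P = (5/13) · (6/14) · (8/15) = 8/91 ≈ 0.0879.

8/91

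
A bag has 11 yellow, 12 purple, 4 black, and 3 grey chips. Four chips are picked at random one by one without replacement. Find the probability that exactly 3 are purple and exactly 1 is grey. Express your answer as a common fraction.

44/1827

Unordered draws without replacement: count favorable combinations over C(30,4).
Favorable = C(11,0) · C(12,3) · C(4,0) · C(3,1) = 660; total = C(30,4) = 27405.
P = 660/27405 = 44/1827 ≈ 0.0241.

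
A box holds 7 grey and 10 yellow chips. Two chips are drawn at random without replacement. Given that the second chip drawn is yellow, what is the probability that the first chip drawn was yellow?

9/16

P(first=yellow and the second chip drawn is yellow) = (10/17)·(9/16) = 45/136.
P(the second chip drawn is yellow) = Σ over first color = 35/136 + 45/136 = 10/17.
By Bayes, P(first=yellow | the second chip drawn is yellow) = 45/136 / 10/17 = 9/16 ≈ 0.5625.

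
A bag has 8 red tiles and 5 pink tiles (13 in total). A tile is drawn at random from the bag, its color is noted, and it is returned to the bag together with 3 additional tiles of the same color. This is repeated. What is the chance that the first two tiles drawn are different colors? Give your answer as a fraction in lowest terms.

5/13

Either red then pink, or pink then red; after the first draw the total is 16.
P = (8/13)·(5/16) + (5/13)·(8/16) = 5/13 ≈ 0.3846.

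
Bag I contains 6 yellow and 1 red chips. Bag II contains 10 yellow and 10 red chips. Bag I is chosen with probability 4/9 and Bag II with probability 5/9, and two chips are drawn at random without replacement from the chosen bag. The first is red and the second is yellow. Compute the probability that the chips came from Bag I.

76/251

P(E | Bag I) = 1/7; P(E | Bag II) = 5/19.
P(E) = 4/9·1/7 + 5/9·5/19 = 251/1197.
By Bayes' rule, P(Bag I | E) = 4/63 / 251/1197 = 76/251 ≈ 0.3028.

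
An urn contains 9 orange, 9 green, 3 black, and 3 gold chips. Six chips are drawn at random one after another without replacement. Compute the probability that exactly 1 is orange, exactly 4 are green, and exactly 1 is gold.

Unordered draws without replacement: count favorable combinations over C(24,6).
Favorable = C(9,1) · C(9,4) · C(3,0) · C(3,1) = 3402; total = C(24,6) = 134596.
P = 3402/134596 = 243/9614 ≈ 0.0253.

243/9614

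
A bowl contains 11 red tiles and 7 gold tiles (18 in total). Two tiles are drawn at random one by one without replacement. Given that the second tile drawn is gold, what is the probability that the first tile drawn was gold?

P(first=gold and the second tile drawn is gold) = (7/18)·(6/17) = 7/51.
P(the second tile drawn is gold) = Σ over first color = 77/306 + 7/51 = 7/18.
By Bayes, P(first=gold | the second tile drawn is gold) = 7/51 / 7/18 = 6/17 ≈ 0.3529.

6/17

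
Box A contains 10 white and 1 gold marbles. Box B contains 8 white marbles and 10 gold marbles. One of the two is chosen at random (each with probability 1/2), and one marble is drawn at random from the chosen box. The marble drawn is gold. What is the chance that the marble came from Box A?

9/64

P(gold | Box A) = 1/11; P(gold | Box B) = 5/9.
P(gold) = 1/2·1/11 + 1/2·5/9 = 32/99.
By Bayes' rule, P(Box A | gold) = 1/22 / 32/99 = 9/64 ≈ 0.1406.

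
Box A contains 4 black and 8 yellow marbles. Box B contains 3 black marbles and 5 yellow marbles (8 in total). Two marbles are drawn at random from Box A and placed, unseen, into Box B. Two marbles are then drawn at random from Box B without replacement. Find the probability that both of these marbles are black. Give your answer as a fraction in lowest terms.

Condition on how many of the transferred marbles are black (from Box A: 4 black of 12; then Box B has 10 total).
  0 black: C(4,0)C(8,2)/C(12,2) = 14/33; then P = C(3,2)/C(10,2) = 1/15
  1 black: C(4,1)C(8,1)/C(12,2) = 16/33; then P = C(4,2)/C(10,2) = 2/15
  2 black: C(4,2)C(8,0)/C(12,2) = 1/11; then P = C(5,2)/C(10,2) = 2/9
P(both black) = 56/495 ≈ 0.1131.

56/495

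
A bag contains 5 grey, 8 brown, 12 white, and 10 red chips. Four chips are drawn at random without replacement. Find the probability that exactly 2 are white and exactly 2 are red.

27/476

Unordered draws without replacement: count favorable combinations over C(35,4).
Favorable = C(5,0) · C(8,0) · C(12,2) · C(10,2) = 2970; total = C(35,4) = 52360.
P = 2970/52360 = 27/476 ≈ 0.0567.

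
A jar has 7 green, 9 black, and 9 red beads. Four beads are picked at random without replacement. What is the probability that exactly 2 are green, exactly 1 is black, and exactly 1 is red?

1701/12650

Unordered draws without replacement: count favorable combinations over C(25,4).
Favorable = C(7,2) · C(9,1) · C(9,1) = 1701; total = C(25,4) = 12650.
P = 1701/12650 = 1701/12650 ≈ 0.1345.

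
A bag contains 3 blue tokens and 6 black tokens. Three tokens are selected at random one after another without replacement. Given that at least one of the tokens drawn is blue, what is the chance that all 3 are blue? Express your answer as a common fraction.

1/64

P(all 3 blue) = C(3,3)/C(9,3) = 1/84; P(at least one blue) = 1 − C(6,3)/C(9,3) = 16/21.
Since 'all 3 blue' ⊆ 'at least one blue', P(all 3 | at least one) = 1/84 / 16/21 = 1/64 ≈ 0.0156.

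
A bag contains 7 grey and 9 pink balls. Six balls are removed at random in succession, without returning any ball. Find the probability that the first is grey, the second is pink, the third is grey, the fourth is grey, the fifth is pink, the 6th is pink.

21/1144

Multiply the conditional probability of each draw in order, without replacement, so each draw removes one from its color and from the total.
P = (7/16) · (9/15) · (6/14) · (5/13) · (8/12) · (7/11) = 21/1144 ≈ 0.0184.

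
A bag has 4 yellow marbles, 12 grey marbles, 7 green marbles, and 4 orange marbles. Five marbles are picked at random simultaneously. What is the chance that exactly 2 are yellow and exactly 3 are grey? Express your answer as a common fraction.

Unordered draws without replacement: count favorable combinations over C(27,5).
Favorable = C(4,2) · C(12,3) · C(7,0) · C(4,0) = 1320; total = C(27,5) = 80730.
P = 1320/80730 = 44/2691 ≈ 0.0164.

44/2691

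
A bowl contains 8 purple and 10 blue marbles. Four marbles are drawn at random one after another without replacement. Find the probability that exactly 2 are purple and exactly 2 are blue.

7/17

Unordered draws without replacement: count favorable combinations over C(18,4).
Favorable = C(8,2) · C(10,2) = 1260; total = C(18,4) = 3060.
P = 1260/3060 = 7/17 ≈ 0.4118.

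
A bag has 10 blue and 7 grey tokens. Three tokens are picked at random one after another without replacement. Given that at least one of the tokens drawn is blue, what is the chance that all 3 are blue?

P(all 3 blue) = C(10,3)/C(17,3) = 3/17; P(at least one blue) = 1 − C(7,3)/C(17,3) = 129/136.
Since 'all 3 blue' ⊆ 'at least one blue', P(all 3 | at least one) = 3/17 / 129/136 = 8/43 ≈ 0.1860.

8/43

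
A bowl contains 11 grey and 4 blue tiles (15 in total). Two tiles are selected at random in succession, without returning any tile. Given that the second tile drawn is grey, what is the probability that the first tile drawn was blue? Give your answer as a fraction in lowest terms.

2/7

P(first=blue and the second tile drawn is grey) = (4/15)·(11/14) = 22/105.
P(the second tile drawn is grey) = Σ over first color = 11/21 + 22/105 = 11/15.
By Bayes, P(first=blue | the second tile drawn is grey) = 22/105 / 11/15 = 2/7 ≈ 0.2857.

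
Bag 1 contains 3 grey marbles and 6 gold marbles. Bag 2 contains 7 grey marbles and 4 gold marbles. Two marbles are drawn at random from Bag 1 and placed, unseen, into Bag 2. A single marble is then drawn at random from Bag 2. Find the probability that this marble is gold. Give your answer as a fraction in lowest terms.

Condition on how many of the transferred marbles are gold (from Bag 1: 6 gold of 9; then Bag 2 has 13 total).
  0 gold: C(6,0)C(3,2)/C(9,2) = 1/12; then P = 4/13
  1 gold: C(6,1)C(3,1)/C(9,2) = 1/2; then P = 5/13
  2 gold: C(6,2)C(3,0)/C(9,2) = 5/12; then P = 6/13
P(gold from Bag 2) = 16/39 ≈ 0.4103.

16/39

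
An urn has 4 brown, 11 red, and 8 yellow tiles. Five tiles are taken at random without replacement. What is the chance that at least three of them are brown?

Sum the hypergeometric tail for j = 3,…,4 brown tiles.
Favorable = C(4,3)·C(19,2) + C(4,4)·C(19,1) = 703; total = C(23,5) = 33649.
P = 703/33649 = 37/1771 ≈ 0.0209.

37/1771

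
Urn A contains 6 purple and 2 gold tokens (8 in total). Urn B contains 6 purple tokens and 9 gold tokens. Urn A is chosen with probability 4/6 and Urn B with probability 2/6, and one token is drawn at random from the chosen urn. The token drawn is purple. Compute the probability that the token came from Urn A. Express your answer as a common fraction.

15/19

P(purple | Urn A) = 3/4; P(purple | Urn B) = 2/5.
P(purple) = 2/3·3/4 + 1/3·2/5 = 19/30.
By Bayes' rule, P(Urn A | purple) = 1/2 / 19/30 = 15/19 ≈ 0.7895.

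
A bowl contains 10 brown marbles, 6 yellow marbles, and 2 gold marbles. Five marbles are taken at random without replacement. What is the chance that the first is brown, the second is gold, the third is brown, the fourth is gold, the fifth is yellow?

1/952

Multiply the conditional probability of each draw in order, without replacement, so each draw removes one from its color and from the total.
P = (10/18) · (2/17) · (9/16) · (1/15) · (6/14) = 1/952 ≈ 0.0011.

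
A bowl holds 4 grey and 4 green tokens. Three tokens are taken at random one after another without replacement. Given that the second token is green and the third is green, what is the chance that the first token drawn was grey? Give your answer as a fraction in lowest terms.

2/3

P(first=grey and the second token is green and the third is green) = (4/8)·(4/7)·(3/6) = 1/7.
P(E) = Σ over first color = 1/7 + 1/14 = 3/14.
By Bayes, P(first=grey | E) = 1/7 / 3/14 = 2/3 ≈ 0.6667.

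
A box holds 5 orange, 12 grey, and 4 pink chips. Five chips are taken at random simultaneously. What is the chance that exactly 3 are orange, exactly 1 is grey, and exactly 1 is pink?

Unordered draws without replacement: count favorable combinations over C(21,5).
Favorable = C(5,3) · C(12,1) · C(4,1) = 480; total = C(21,5) = 20349.
P = 480/20349 = 160/6783 ≈ 0.0236.

160/6783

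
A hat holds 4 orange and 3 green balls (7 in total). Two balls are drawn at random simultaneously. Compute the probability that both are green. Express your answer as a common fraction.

Unordered draws without replacement: count favorable combinations over C(7,2).
Favorable = C(4,0) · C(3,2) = 3; total = C(7,2) = 21.
P = 3/21 = 1/7 ≈ 0.1429.

1/7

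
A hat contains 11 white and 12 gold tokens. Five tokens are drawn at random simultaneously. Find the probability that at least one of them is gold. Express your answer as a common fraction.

431/437

Use the complement: P(at least one gold) = 1 − P(no gold).
P(none) = C(11,5)/C(23,5) = 462/33649.
So P = 1 − 462/33649 = 431/437 ≈ 0.9863.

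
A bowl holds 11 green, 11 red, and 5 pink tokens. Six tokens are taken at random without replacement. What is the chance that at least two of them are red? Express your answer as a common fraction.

839/1035

Sum the hypergeometric tail for j = 2,…,6 red tokens.
Favorable = C(11,2)·C(16,4) + C(11,3)·C(16,3) + C(11,4)·C(16,2) + C(11,5)·C(16,1) + C(11,6)·C(16,0) = 239954; total = C(27,6) = 296010.
P = 239954/296010 = 839/1035 ≈ 0.8106.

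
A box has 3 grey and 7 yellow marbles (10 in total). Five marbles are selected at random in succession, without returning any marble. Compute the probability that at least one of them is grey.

Use the complement: P(at least one grey) = 1 − P(no grey).
P(none) = C(7,5)/C(10,5) = 21/252.
So P = 1 − 21/252 = 11/12 ≈ 0.9167.

11/12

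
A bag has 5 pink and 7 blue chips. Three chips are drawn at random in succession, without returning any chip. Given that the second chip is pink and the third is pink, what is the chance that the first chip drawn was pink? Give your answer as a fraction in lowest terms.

P(first=pink and the second chip is pink and the third is pink) = (5/12)·(4/11)·(3/10) = 1/22.
P(E) = Σ over first color = 1/22 + 7/66 = 5/33.
By Bayes, P(first=pink | E) = 1/22 / 5/33 = 3/10 ≈ 0.3000.

3/10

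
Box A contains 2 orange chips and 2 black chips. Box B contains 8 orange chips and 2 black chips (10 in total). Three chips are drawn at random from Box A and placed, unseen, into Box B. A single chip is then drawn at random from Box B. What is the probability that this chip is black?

7/26

Condition on how many of the transferred chips are black (from Box A: 2 black of 4; then Box B has 13 total).
  1 black: C(2,1)C(2,2)/C(4,3) = 1/2; then P = 3/13
  2 black: C(2,2)C(2,1)/C(4,3) = 1/2; then P = 4/13
P(black from Box B) = 7/26 ≈ 0.2692.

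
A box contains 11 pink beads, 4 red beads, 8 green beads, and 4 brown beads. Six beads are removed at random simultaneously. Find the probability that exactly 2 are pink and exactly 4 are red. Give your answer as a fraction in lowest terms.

Unordered draws without replacement: count favorable combinations over C(27,6).
Favorable = C(11,2) · C(4,4) · C(8,0) · C(4,0) = 55; total = C(27,6) = 296010.
P = 55/296010 = 1/5382 ≈ 0.0002.

1/5382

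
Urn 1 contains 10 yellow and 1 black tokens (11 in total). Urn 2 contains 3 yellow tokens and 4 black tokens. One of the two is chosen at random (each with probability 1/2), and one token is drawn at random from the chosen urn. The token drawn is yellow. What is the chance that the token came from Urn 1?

70/103

P(yellow | Urn 1) = 10/11; P(yellow | Urn 2) = 3/7.
P(yellow) = 1/2·10/11 + 1/2·3/7 = 103/154.
By Bayes' rule, P(Urn 1 | yellow) = 5/11 / 103/154 = 70/103 ≈ 0.6796.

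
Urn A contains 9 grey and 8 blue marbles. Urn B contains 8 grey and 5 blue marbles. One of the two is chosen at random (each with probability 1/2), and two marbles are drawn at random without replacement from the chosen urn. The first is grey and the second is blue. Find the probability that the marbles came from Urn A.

351/691

P(E | Urn A) = 9/34; P(E | Urn B) = 10/39.
P(E) = 1/2·9/34 + 1/2·10/39 = 691/2652.
By Bayes' rule, P(Urn A | E) = 9/68 / 691/2652 = 351/691 ≈ 0.5080.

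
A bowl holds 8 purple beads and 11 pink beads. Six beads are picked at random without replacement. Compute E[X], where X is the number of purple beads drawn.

By linearity of expectation, E[X] = Σ P(draw i is purple); by symmetry each draw (even without replacement) has P(purple) = 8/19.
E[X] = 6 · 8/19 = 48/19 ≈ 2.5263.

48/19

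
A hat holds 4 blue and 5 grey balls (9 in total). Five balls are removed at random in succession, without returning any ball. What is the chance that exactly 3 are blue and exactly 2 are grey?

20/63

Unordered draws without replacement: count favorable combinations over C(9,5).
Favorable = C(4,3) · C(5,2) = 40; total = C(9,5) = 126.
P = 40/126 = 20/63 ≈ 0.3175.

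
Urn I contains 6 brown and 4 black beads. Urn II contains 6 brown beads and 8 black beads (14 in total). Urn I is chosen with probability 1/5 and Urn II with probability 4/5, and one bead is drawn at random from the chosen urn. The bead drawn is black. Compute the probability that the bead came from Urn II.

P(black | Urn I) = 2/5; P(black | Urn II) = 4/7.
P(black) = 1/5·2/5 + 4/5·4/7 = 94/175.
By Bayes' rule, P(Urn II | black) = 16/35 / 94/175 = 40/47 ≈ 0.8511.

40/47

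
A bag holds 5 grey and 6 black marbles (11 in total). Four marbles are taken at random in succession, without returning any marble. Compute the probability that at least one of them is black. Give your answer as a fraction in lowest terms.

Use the complement: P(at least one black) = 1 − P(no black).
P(none) = C(5,4)/C(11,4) = 5/330.
So P = 1 − 5/330 = 65/66 ≈ 0.9848.

65/66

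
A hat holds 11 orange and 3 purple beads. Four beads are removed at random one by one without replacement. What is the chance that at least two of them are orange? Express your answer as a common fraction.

90/91

Sum the hypergeometric tail for j = 2,…,4 orange beads.
Favorable = C(11,2)·C(3,2) + C(11,3)·C(3,1) + C(11,4)·C(3,0) = 990; total = C(14,4) = 1001.
P = 990/1001 = 90/91 ≈ 0.9890.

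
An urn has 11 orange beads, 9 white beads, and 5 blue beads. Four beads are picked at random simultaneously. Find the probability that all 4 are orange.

Unordered draws without replacement: count favorable combinations over C(25,4).
Favorable = C(11,4) · C(9,0) · C(5,0) = 330; total = C(25,4) = 12650.
P = 330/12650 = 3/115 ≈ 0.0261.

3/115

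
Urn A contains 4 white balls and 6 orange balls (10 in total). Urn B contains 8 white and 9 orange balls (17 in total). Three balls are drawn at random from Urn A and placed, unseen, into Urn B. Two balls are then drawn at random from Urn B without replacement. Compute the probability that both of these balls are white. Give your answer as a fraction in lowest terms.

Condition on how many of the transferred balls are white (from Urn A: 4 white of 10; then Urn B has 20 total).
  0 white: C(4,0)C(6,3)/C(10,3) = 1/6; then P = C(8,2)/C(20,2) = 14/95
  1 white: C(4,1)C(6,2)/C(10,3) = 1/2; then P = C(9,2)/C(20,2) = 18/95
  2 white: C(4,2)C(6,1)/C(10,3) = 3/10; then P = C(10,2)/C(20,2) = 9/38
  3 white: C(4,3)C(6,0)/C(10,3) = 1/30; then P = C(11,2)/C(20,2) = 11/38
P(both white) = 1/5 ≈ 0.2000.

1/5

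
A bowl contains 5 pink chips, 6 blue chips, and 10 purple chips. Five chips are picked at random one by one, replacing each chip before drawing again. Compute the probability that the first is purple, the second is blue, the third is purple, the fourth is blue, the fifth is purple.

Multiply the conditional probability of each draw in order, with replacement (the composition resets each draw).
P = (10/21) · (6/21) · (10/21) · (6/21) · (10/21) = 4000/453789 ≈ 0.0088.

4000/453789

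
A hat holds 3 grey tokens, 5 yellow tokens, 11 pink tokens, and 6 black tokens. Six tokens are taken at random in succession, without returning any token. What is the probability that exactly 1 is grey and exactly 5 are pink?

9/1150

Unordered draws without replacement: count favorable combinations over C(25,6).
Favorable = C(3,1) · C(5,0) · C(11,5) · C(6,0) = 1386; total = C(25,6) = 177100.
P = 1386/177100 = 9/1150 ≈ 0.0078.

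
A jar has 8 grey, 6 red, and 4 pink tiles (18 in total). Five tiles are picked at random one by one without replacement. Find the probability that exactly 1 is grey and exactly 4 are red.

Unordered draws without replacement: count favorable combinations over C(18,5).
Favorable = C(8,1) · C(6,4) · C(4,0) = 120; total = C(18,5) = 8568.
P = 120/8568 = 5/357 ≈ 0.0140.

5/357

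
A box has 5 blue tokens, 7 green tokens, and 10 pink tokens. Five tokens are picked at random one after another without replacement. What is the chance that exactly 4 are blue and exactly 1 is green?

5/3762

Unordered draws without replacement: count favorable combinations over C(22,5).
Favorable = C(5,4) · C(7,1) · C(10,0) = 35; total = C(22,5) = 26334.
P = 35/26334 = 5/3762 ≈ 0.0013.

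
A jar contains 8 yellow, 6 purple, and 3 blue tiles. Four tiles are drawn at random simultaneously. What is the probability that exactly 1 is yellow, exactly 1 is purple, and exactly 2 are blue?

36/595

Unordered draws without replacement: count favorable combinations over C(17,4).
Favorable = C(8,1) · C(6,1) · C(3,2) = 144; total = C(17,4) = 2380.
P = 144/2380 = 36/595 ≈ 0.0605.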